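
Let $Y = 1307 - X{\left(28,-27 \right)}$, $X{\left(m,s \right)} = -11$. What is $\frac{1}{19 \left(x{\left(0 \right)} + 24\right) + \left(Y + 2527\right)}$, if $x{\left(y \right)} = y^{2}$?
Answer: $\frac{1}{4301} \approx 0.0002325$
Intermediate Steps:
$Y = 1318$ ($Y = 1307 - -11 = 1307 + 11 = 1318$)
$\frac{1}{19 \left(x{\left(0 \right)} + 24\right) + \left(Y + 2527\right)} = \frac{1}{19 \left(0^{2} + 24\right) + \left(1318 + 2527\right)} = \frac{1}{19 \left(0 + 24\right) + 3845} = \frac{1}{19 \cdot 24 + 3845} = \frac{1}{456 + 3845} = \frac{1}{4301}$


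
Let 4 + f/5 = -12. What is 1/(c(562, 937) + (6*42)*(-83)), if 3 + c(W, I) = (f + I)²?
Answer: 1/713530 ≈ 1.4015e-6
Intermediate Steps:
f = -80 (f = -20 + 5*(-12) = -20 - 60 = -80)
c(W, I) = -3 + (-80 + I)²
1/(c(562, 937) + (6*42)*(-83)) = 1/((-3 + (-80 + 937)²) + (6*42)*(-83)) = 1/((-3 + 857²) + 252*(-83)) = 1/((-3 + 734449) - 20916) = 1/(734446 - 20916) = 1/713530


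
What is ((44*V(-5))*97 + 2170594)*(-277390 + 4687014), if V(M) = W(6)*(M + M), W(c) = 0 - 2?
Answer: 9947908901296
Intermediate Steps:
W(c) = -2
V(M) = -4*M (V(M) = -2*(M + M) = -4*M)
((44*V(-5))*97 + 2170594)*(-277390 + 4687014) = ((44*(-4*(-5)))*97 + 2170594)*(-277390 + 4687014) = ((44*20)*97 + 2170594)*4409624 = (880*97 + 2170594)*4409624 = (85360 + 2170594)*4409624 = 2255954*4409624 = 9947908901296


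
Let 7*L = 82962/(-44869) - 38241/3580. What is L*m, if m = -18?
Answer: 1646868591/51109870 ≈ 32.222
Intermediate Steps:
L = -182985399/102219740 (L = (82962/(-44869) - 38241/3580)/7 = (82962*(-1/44869) - 38241*1/3580)/7 = (-7542/4079 - 38241/3580)/7 = (⅐)*(-182985399/14602820) = -182985399/102219740 ≈ -1.7901)
L*m = -182985399/102219740*(-18) = 1646868591/51109870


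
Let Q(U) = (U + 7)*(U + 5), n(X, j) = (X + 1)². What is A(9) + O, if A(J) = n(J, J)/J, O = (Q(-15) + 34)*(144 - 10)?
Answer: 137584/9 ≈ 15287.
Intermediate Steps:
n(X, j) = (1 + X)²
Q(U) = (5 + U)*(7 + U) (Q(U) = (7 + U)*(5 + U) = (5 + U)*(7 + U))
O = 15276 (O = ((35 + (-15)² + 12*(-15)) + 34)*(144 - 10) = ((35 + 225 - 180) + 34)*134 = (80 + 34)*134 = 114*134 = 15276)
A(J) = (1 + J)²/J
A(9) + O = (1 + 9)²/9 + 15276 = (⅑)*10² + 15276 = (⅑)*100 + 15276 = 100/9 + 15276 = 137584/9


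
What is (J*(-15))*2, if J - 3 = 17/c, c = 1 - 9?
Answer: -105/4 ≈ -26.250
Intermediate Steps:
c = -8
J = 7/8 (J = 3 + 17/(-8) = 3 + 17*(-⅛) = 3 - 17/8 = 7/8 ≈ 0.87500)
(J*(-15))*2 = ((7/8)*(-15))*2 = -105/8*2 = -105/4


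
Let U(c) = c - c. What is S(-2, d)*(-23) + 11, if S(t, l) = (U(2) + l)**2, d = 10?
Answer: -2289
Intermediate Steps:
U(c) = 0
S(t, l) = l**2 (S(t, l) = (0 + l)**2 = l**2)
S(-2, d)*(-23) + 11 = 10**2*(-23) + 11 = 100*(-23) + 11 = -2300 + 11 = -2289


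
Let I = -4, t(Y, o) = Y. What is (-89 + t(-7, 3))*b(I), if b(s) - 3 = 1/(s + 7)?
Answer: -320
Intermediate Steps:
b(s) = 3 + 1/(7 + s) (b(s) = 3 + 1/(s + 7) = 3 + 1/(7 + s))
(-89 + t(-7, 3))*b(I) = (-89 - 7)*((22 + 3*(-4))/(7 - 4)) = -96*(22 - 12)/3 = -32*10 = -96*10/3 = -320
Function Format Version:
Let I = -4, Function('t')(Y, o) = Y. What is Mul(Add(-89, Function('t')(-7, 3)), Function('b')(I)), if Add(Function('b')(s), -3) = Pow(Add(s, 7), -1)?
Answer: -320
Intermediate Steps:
Function('b')(s) = Add(3, Pow(Add(7, s), -1)) (Function('b')(s) = Add(3, Pow(Add(s, 7), -1)) = Add(3, Pow(Add(7, s), -1)))
Mul(Add(-89, Function('t')(-7, 3)), Function('b')(I)) = Mul(Add(-89, -7), Mul(Pow(Add(7, -4), -1), Add(22, Mul(3, -4)))) = Mul(-96, Mul(Pow(3, -1), Add(22, -12))) = Mul(-96, Mul(Rational(1, 3), 10)) = Mul(-96, Rational(10, 3)) = -320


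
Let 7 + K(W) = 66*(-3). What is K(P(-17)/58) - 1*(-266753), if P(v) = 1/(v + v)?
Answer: 266548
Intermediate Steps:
P(v) = 1/(2*v)
K(W) = -205 (K(W) = -7 + 66*(-3) = -7 - 198 = -205)
K(P(-17)/58) - 1*(-266753) = -205 - 1*(-266753) = -205 + 266753 = 266548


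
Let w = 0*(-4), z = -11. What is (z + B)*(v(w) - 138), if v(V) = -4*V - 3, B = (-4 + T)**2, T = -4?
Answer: -7473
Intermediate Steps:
w = 0
B = 64 (B = (-4 - 4)**2 = (-8)**2 = 64)
v(V) = -3 - 4*V
(z + B)*(v(w) - 138) = (-11 + 64)*((-3 - 4*0) - 138) = 53*((-3 + 0) - 138) = 53*(-3 - 138) = 53*(-141) = -7473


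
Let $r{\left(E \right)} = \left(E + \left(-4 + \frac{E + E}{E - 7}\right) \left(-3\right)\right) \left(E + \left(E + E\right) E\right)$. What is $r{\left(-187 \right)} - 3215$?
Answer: $- \frac{1223465391}{97} \approx -1.2613 \cdot 10^{7}$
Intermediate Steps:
$r{\left(E \right)} = \left(E + 2 E^{2}\right) \left(12 + E - \frac{6 E}{-7 + E}\right)$ ($r{\left(E \right)} = \left(E + \left(-4 + \frac{2 E}{-7 + E}\right) \left(-3\right)\right) \left(E + 2 E E\right) = \left(E + \left(-4 + \frac{2 E}{-7 + E}\right) \left(-3\right)\right) \left(E + 2 E^{2}\right) = \left(E - \left(-12 + \frac{6 E}{-7 + E}\right)\right) \left(E + 2 E^{2}\right) = \left(12 + E - \frac{6 E}{-7 + E}\right) \left(E + 2 E^{2}\right) = \left(E + 2 E^{2}\right) \left(12 + E - \frac{6 E}{-7 + E}\right)$)
$r{\left(-187 \right)} - 3215 = - \frac{187 \left(-84 - \left(-187\right)^{2} - -31603 + 2 \left(-187\right)^{3}\right)}{-7 - 187} - 3215 = - \frac{187 \left(-84 - 34969 + 31603 + 2 \left(-6539203\right)\right)}{-194} - 3215 = \left(-187\right) \left(- \frac{1}{194}\right) \left(-84 - 34969 + 31603 - 13078406\right) - 3215 = \left(-187\right) \left(- \frac{1}{194}\right) \left(-13081856\right) - 3215 = - \frac{1223153536}{97} - 3215 = - \frac{1223465391}{97}$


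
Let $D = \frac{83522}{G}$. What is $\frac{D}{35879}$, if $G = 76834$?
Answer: $\frac{41761}{1378363543} \approx 3.0298 \cdot 10^{-5}$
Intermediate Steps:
$D = \frac{41761}{38417}$ ($D = \frac{83522}{76834} = 83522 \cdot \frac{1}{76834} = \frac{41761}{38417} \approx 1.087$)
$\frac{D}{35879} = \frac{41761}{38417 \cdot 35879} = \frac{41761}{38417} \cdot \frac{1}{35879} = \frac{41761}{1378363543}$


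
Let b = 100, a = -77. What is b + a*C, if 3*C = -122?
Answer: 9694/3 ≈ 3231.3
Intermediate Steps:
C = -122/3 (C = (⅓)*(-122) = -122/3 ≈ -40.667)
b + a*C = 100 - 77*(-122/3) = 100 + 9394/3 = 9694/3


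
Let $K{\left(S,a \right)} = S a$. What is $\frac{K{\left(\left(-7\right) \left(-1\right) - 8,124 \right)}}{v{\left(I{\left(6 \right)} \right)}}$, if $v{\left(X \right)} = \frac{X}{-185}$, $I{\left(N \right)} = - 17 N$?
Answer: $- \frac{11470}{51} \approx -224.9$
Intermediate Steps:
$v{\left(X \right)} = - \frac{X}{185}$ ($v{\left(X \right)} = X \left(- \frac{1}{185}\right) = - \frac{X}{185}$)
$\frac{K{\left(\left(-7\right) \left(-1\right) - 8,124 \right)}}{v{\left(I{\left(6 \right)} \right)}} = \frac{\left(\left(-7\right) \left(-1\right) - 8\right) 124}{\left(- \frac{1}{185}\right) \left(\left(-17\right) 6\right)} = \frac{\left(7 - 8\right) 124}{\left(- \frac{1}{185}\right) \left(-102\right)} = \frac{\left(-1\right) 124}{\frac{102}{185}} = \left(-124\right) \frac{185}{102} = - \frac{11470}{51}$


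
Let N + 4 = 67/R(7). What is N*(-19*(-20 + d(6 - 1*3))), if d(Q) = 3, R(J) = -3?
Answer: -25517/3 ≈ -8505.7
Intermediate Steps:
N = -79/3 (N = -4 + 67/(-3) = -4 + 67*(-1/3) = -4 - 67/3 = -79/3 ≈ -26.333)
N*(-19*(-20 + d(6 - 1*3))) = -(-1501)*(-20 + 3)/3 = -(-1501)*(-17)/3 = -79/3*323 = -25517/3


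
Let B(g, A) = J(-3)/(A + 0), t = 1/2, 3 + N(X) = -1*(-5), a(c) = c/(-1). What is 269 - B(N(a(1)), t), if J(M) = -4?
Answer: 277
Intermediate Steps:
a(c) = -c (a(c) = c*(-1) = -c)
N(X) = 2 (N(X) = -3 - 1*(-5) = -3 + 5 = 2)
t = ½ ≈ 0.50000
B(g, A) = -4/A (B(g, A) = -4/(A + 0) = -4/A)
269 - B(N(a(1)), t) = 269 - (-4)/½ = 269 - (-4)*2 = 269 - 1*(-8) = 269 + 8 = 277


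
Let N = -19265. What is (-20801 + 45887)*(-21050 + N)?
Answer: -1011342090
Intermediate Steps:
(-20801 + 45887)*(-21050 + N) = (-20801 + 45887)*(-21050 - 19265) = 25086*(-40315) = -1011342090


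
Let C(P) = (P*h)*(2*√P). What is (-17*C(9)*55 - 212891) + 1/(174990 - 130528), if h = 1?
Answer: -11710446021/44462 ≈ -2.6338e+5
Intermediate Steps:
C(P) = 2*P^(3/2) (C(P) = (P*1)*(2*√P) = P*(2*√P) = 2*P^(3/2))
(-17*C(9)*55 - 212891) + 1/(174990 - 130528) = (-34*9^(3/2)*55 - 212891) + 1/(174990 - 130528) = (-34*27*55 - 212891) + 1/44462 = (-17*54*55 - 212891) + 1/44462 = (-918*55 - 212891) + 1/44462 = (-50490 - 212891) + 1/44462 = -263381 + 1/44462 = -11710446021/44462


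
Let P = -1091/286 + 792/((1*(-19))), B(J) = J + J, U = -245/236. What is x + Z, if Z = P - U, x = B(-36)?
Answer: -74676037/641212 ≈ -116.46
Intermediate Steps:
U = -245/236 (U = -245*1/236 = -245/236 ≈ -1.0381)
B(J) = 2*J
P = -247241/5434 (P = -1091*1/286 + 792/(-19) = -1091/286 + 792*(-1/19) = -1091/286 - 792/19 = -247241/5434 ≈ -45.499)
x = -72 (x = 2*(-36) = -72)
Z = -28508773/641212 (Z = -247241/5434 - 1*(-245/236) = -247241/5434 + 245/236 = -28508773/641212 ≈ -44.461)
x + Z = -72 - 28508773/641212 = -74676037/641212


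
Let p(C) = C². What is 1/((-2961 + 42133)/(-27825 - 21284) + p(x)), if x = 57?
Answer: 49109/159515969 ≈ 0.00030786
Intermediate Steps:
1/((-2961 + 42133)/(-27825 - 21284) + p(x)) = 1/((-2961 + 42133)/(-27825 - 21284) + 57²) = 1/(39172/(-49109) + 3249) = 1/(39172*(-1/49109) + 3249) = 1/(-39172/49109 + 3249) = 1/(159515969/49109) = 49109/159515969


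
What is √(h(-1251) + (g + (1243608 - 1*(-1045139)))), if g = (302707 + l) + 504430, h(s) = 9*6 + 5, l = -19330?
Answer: √3076613 ≈ 1754.0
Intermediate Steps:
h(s) = 59 (h(s) = 54 + 5 = 59)
g = 787807 (g = (302707 - 19330) + 504430 = 283377 + 504430 = 787807)
√(h(-1251) + (g + (1243608 - 1*(-1045139)))) = √(59 + (787807 + (1243608 - 1*(-1045139)))) = √(59 + (787807 + (1243608 + 1045139))) = √(59 + (787807 + 2288747)) = √(59 + 3076554) = √3076613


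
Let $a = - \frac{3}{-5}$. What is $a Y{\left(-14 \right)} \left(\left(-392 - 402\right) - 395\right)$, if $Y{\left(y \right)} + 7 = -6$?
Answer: $\frac{46371}{5} \approx 9274.2$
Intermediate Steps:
$Y{\left(y \right)} = -13$ ($Y{\left(y \right)} = -7 - 6 = -13$)
$a = \frac{3}{5}$ ($a = \left(-3\right) \left(- \frac{1}{5}\right) = \frac{3}{5} \approx 0.6$)
$a Y{\left(-14 \right)} \left(\left(-392 - 402\right) - 395\right) = \frac{3 \left(- 13 \left(\left(-392 - 402\right) - 395\right)\right)}{5} = \frac{3 \left(- 13 \left(-794 - 395\right)\right)}{5} = \frac{3 \left(\left(-13\right) \left(-1189\right)\right)}{5} = \frac{3}{5} \cdot 15457 = \frac{46371}{5}$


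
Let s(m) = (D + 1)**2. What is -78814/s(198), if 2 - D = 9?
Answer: -39407/18 ≈ -2189.3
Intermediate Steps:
D = -7 (D = 2 - 1*9 = 2 - 9 = -7)
s(m) = 36 (s(m) = (-7 + 1)**2 = (-6)**2 = 36)
-78814/s(198) = -78814/36 = -78814*1/36 = -39407/18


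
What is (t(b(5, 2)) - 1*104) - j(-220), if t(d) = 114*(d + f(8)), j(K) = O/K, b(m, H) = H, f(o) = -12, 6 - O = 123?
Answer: -273797/220 ≈ -1244.5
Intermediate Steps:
O = -117 (O = 6 - 1*123 = 6 - 123 = -117)
j(K) = -117/K
t(d) = -1368 + 114*d (t(d) = 114*(d - 12) = 114*(-12 + d) = -1368 + 114*d)
(t(b(5, 2)) - 1*104) - j(-220) = ((-1368 + 114*2) - 1*104) - (-117)/(-220) = ((-1368 + 228) - 104) - (-117)*(-1)/220 = (-1140 - 104) - 1*117/220 = -1244 - 117/220 = -273797/220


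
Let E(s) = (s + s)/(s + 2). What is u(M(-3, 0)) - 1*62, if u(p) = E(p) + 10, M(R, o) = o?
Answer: -52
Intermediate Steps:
E(s) = 2*s/(2 + s) (E(s) = (2*s)/(2 + s) = 2*s/(2 + s))
u(p) = 10 + 2*p/(2 + p) (u(p) = 2*p/(2 + p) + 10 = 10 + 2*p/(2 + p))
u(M(-3, 0)) - 1*62 = 4*(5 + 3*0)/(2 + 0) - 1*62 = 4*(5 + 0)/2 - 62 = 4*(½)*5 - 62 = 10 - 62 = -52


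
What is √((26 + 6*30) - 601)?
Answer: I*√395 ≈ 19.875*I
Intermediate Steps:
√((26 + 6*30) - 601) = √((26 + 180) - 601) = √(206 - 601) = √(-395) = I*√395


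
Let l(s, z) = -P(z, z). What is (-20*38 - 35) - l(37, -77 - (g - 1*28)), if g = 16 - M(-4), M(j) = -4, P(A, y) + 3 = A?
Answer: -867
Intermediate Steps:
P(A, y) = -3 + A
g = 20 (g = 16 - 1*(-4) = 16 + 4 = 20)
l(s, z) = 3 - z (l(s, z) = -(-3 + z) = 3 - z)
(-20*38 - 35) - l(37, -77 - (g - 1*28)) = (-20*38 - 35) - (3 - (-77 - (20 - 1*28))) = (-760 - 35) - (3 - (-77 - (20 - 28))) = -795 - (3 - (-77 - 1*(-8))) = -795 - (3 - (-77 + 8)) = -795 - (3 - 1*(-69)) = -795 - (3 + 69) = -795 - 1*72 = -795 - 72 = -867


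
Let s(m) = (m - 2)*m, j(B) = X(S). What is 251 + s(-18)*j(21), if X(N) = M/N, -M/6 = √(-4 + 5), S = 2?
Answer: -829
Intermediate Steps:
M = -6 (M = -6*√(-4 + 5) = -6*√1 = -6*1 = -6)
X(N) = -6/N
j(B) = -3 (j(B) = -6/2 = -6*½ = -3)
s(m) = m*(-2 + m) (s(m) = (-2 + m)*m = m*(-2 + m))
251 + s(-18)*j(21) = 251 - 18*(-2 - 18)*(-3) = 251 - 18*(-20)*(-3) = 251 + 360*(-3) = 251 - 1080 = -829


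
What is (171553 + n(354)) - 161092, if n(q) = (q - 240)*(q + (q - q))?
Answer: 50817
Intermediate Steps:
n(q) = q*(-240 + q) (n(q) = (-240 + q)*(q + 0) = (-240 + q)*q = q*(-240 + q))
(171553 + n(354)) - 161092 = (171553 + 354*(-240 + 354)) - 161092 = (171553 + 354*114) - 161092 = (171553 + 40356) - 161092 = 211909 - 161092 = 50817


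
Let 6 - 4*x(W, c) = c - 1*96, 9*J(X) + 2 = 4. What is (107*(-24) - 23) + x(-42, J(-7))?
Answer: -23090/9 ≈ -2565.6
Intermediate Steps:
J(X) = 2/9 (J(X) = -2/9 + (⅑)*4 = -2/9 + 4/9 = 2/9)
x(W, c) = 51/2 - c/4 (x(W, c) = 3/2 - (c - 1*96)/4 = 3/2 - (c - 96)/4 = 3/2 - (-96 + c)/4 = 3/2 + (24 - c/4) = 51/2 - c/4)
(107*(-24) - 23) + x(-42, J(-7)) = (107*(-24) - 23) + (51/2 - ¼*2/9) = (-2568 - 23) + (51/2 - 1/18) = -2591 + 229/9 = -23090/9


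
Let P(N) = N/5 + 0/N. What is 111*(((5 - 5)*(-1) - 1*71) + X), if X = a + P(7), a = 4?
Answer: -36408/5 ≈ -7281.6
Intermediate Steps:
P(N) = N/5 (P(N) = N*(1/5) + 0 = N/5 + 0 = N/5)
X = 27/5 (X = 4 + (1/5)*7 = 4 + 7/5 = 27/5 ≈ 5.4000)
111*(((5 - 5)*(-1) - 1*71) + X) = 111*(((5 - 5)*(-1) - 1*71) + 27/5) = 111*((0*(-1) - 71) + 27/5) = 111*((0 - 71) + 27/5) = 111*(-71 + 27/5) = 111*(-328/5) = -36408/5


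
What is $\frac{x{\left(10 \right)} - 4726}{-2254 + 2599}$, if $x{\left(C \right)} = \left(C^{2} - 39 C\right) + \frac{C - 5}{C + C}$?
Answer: $- \frac{20063}{1380} \approx -14.538$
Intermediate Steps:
$x{\left(C \right)} = C^{2} - 39 C + \frac{-5 + C}{2 C}$ ($x{\left(C \right)} = \left(C^{2} - 39 C\right) + \frac{-5 + C}{2 C} = C^{2} - 39 C + \frac{-5 + C}{2 C}$)
$\frac{x{\left(10 \right)} - 4726}{-2254 + 2599} = \frac{\left(\frac{1}{2} + 10^{2} - 390 - \frac{5}{2 \cdot 10}\right) - 4726}{-2254 + 2599} = \frac{\left(\frac{1}{2} + 100 - 390 - \frac{1}{4}\right) - 4726}{345} = \left(\left(\frac{1}{2} + 100 - 390 - \frac{1}{4}\right) - 4726\right) \frac{1}{345} = \left(- \frac{1159}{4} - 4726\right) \frac{1}{345} = \left(- \frac{20063}{4}\right) \frac{1}{345} = - \frac{20063}{1380}$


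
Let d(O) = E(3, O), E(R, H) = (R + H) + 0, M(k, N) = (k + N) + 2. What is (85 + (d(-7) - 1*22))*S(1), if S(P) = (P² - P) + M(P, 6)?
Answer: 531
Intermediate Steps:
M(k, N) = 2 + N + k (M(k, N) = (N + k) + 2 = 2 + N + k)
S(P) = 8 + P² (S(P) = (P² - P) + (2 + 6 + P) = (P² - P) + (8 + P) = 8 + P²)
E(R, H) = H + R (E(R, H) = (H + R) + 0 = H + R)
d(O) = 3 + O (d(O) = O + 3 = 3 + O)
(85 + (d(-7) - 1*22))*S(1) = (85 + ((3 - 7) - 1*22))*(8 + 1²) = (85 + (-4 - 22))*(8 + 1) = (85 - 26)*9 = 59*9 = 531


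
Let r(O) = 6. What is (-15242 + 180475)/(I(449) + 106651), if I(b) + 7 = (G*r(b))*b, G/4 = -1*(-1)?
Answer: 165233/117420 ≈ 1.4072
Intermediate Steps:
G = 4 (G = 4*(-1*(-1)) = 4*1 = 4)
I(b) = -7 + 24*b (I(b) = -7 + (4*6)*b = -7 + 24*b)
(-15242 + 180475)/(I(449) + 106651) = (-15242 + 180475)/((-7 + 24*449) + 106651) = 165233/((-7 + 10776) + 106651) = 165233/(10769 + 106651) = 165233/117420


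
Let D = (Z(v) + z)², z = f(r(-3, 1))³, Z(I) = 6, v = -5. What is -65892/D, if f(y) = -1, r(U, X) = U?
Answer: -65892/25 ≈ -2635.7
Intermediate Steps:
z = -1 (z = (-1)³ = -1)
D = 25 (D = (6 - 1)² = 5² = 25)
-65892/D = -65892/25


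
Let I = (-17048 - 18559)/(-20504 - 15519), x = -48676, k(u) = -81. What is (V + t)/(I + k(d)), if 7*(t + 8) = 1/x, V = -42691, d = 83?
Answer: 40315045318799/75544373184 ≈ 533.66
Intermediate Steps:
t = -2725857/340732 (t = -8 + (⅐)/(-48676) = -8 + (⅐)*(-1/48676) = -8 - 1/340732 = -2725857/340732 ≈ -8.0000)
I = 2739/2771 (I = -35607/(-36023) = -35607*(-1/36023) = 2739/2771 ≈ 0.98845)
(V + t)/(I + k(d)) = (-42691 - 2725857/340732)/(2739/2771 - 81) = -14548915669/(340732*(-221712/2771)) = -14548915669/340732*(-2771/221712) = 40315045318799/75544373184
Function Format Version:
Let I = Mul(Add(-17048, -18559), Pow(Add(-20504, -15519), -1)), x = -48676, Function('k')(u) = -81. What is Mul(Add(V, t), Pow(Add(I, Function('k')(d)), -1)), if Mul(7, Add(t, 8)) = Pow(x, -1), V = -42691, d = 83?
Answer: Rational(40315045318799, 75544373184) ≈ 533.66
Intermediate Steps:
t = Rational(-2725857, 340732) (t = Add(-8, Mul(Rational(1, 7), Pow(-48676, -1))) = Add(-8, Mul(Rational(1, 7), Rational(-1, 48676))) = Add(-8, Rational(-1, 340732)) = Rational(-2725857, 340732) ≈ -8.0000)
I = Rational(2739, 2771) (I = Mul(-35607, Pow(-36023, -1)) = Mul(-35607, Rational(-1, 36023)) = Rational(2739, 2771) ≈ 0.98845)
Mul(Add(V, t), Pow(Add(I, Function('k')(d)), -1)) = Mul(Add(-42691, Rational(-2725857, 340732)), Pow(Add(Rational(2739, 2771), -81), -1)) = Mul(Rational(-14548915669, 340732), Pow(Rational(-221712, 2771), -1)) = Mul(Rational(-14548915669, 340732), Rational(-2771, 221712)) = Rational(40315045318799, 75544373184)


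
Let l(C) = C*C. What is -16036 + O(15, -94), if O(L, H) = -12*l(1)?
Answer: -16048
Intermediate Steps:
l(C) = C**2
O(L, H) = -12 (O(L, H) = -12*1**2 = -12*1 = -12)
-16036 + O(15, -94) = -16036 - 12 = -16048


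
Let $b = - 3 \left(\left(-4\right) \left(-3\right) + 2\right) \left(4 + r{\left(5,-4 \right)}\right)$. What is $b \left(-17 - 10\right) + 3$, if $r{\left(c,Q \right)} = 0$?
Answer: $4539$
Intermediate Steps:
$b = -168$ ($b = - 3 \left(\left(-4\right) \left(-3\right) + 2\right) \left(4 + 0\right) = - 3 \left(12 + 2\right) 4 = - 3 \cdot 14 \cdot 4 = \left(-3\right) 56 = -168$)
$b \left(-17 - 10\right) + 3 = - 168 \left(-17 - 10\right) + 3 = \left(-168\right) \left(-27\right) + 3 = 4536 + 3 = 4539$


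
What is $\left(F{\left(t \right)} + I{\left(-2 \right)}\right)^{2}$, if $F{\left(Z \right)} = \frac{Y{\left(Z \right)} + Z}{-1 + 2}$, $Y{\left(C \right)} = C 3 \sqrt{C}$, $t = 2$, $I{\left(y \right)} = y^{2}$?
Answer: $108 + 72 \sqrt{2} \approx 209.82$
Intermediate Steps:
$Y{\left(C \right)} = 3 C^{\frac{3}{2}}$ ($Y{\left(C \right)} = 3 C \sqrt{C} = 3 C^{\frac{3}{2}}$)
$F{\left(Z \right)} = Z + 3 Z^{\frac{3}{2}}$ ($F{\left(Z \right)} = \frac{3 Z^{\frac{3}{2}} + Z}{-1 + 2} = \frac{Z + 3 Z^{\frac{3}{2}}}{1} = \left(Z + 3 Z^{\frac{3}{2}}\right) 1 = Z + 3 Z^{\frac{3}{2}}$)
$\left(F{\left(t \right)} + I{\left(-2 \right)}\right)^{2} = \left(\left(2 + 3 \cdot 2^{\frac{3}{2}}\right) + \left(-2\right)^{2}\right)^{2} = \left(\left(2 + 3 \cdot 2 \sqrt{2}\right) + 4\right)^{2} = \left(\left(2 + 6 \sqrt{2}\right) + 4\right)^{2} = \left(6 + 6 \sqrt{2}\right)^{2}$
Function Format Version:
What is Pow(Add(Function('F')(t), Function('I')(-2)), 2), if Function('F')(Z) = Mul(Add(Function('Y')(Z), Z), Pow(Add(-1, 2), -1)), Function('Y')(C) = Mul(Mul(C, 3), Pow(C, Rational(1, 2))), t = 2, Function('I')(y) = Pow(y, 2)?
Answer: Add(108, Mul(72, Pow(2, Rational(1, 2)))) ≈ 209.82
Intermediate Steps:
Function('Y')(C) = Mul(3, Pow(C, Rational(3, 2))) (Function('Y')(C) = Mul(Mul(3, C), Pow(C, Rational(1, 2))) = Mul(3, Pow(C, Rational(3, 2))))
Function('F')(Z) = Add(Z, Mul(3, Pow(Z, Rational(3, 2)))) (Function('F')(Z) = Mul(Add(Mul(3, Pow(Z, Rational(3, 2))), Z), Pow(Add(-1, 2), -1)) = Mul(Add(Z, Mul(3, Pow(Z, Rational(3, 2)))), Pow(1, -1)) = Mul(Add(Z, Mul(3, Pow(Z, Rational(3, 2)))), 1) = Add(Z, Mul(3, Pow(Z, Rational(3, 2)))))
Pow(Add(Function('F')(t), Function('I')(-2)), 2) = Pow(Add(Add(2, Mul(3, Pow(2, Rational(3, 2)))), Pow(-2, 2)), 2) = Pow(Add(Add(2, Mul(3, Mul(2, Pow(2, Rational(1, 2))))), 4), 2) = Pow(Add(Add(2, Mul(6, Pow(2, Rational(1, 2)))), 4), 2) = Pow(Add(6, Mul(6, Pow(2, Rational(1, 2)))), 2)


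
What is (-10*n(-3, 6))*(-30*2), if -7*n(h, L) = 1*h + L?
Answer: -1800/7 ≈ -257.14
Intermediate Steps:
n(h, L) = -L/7 - h/7 (n(h, L) = -(1*h + L)/7 = -(h + L)/7 = -(L + h)/7 = -L/7 - h/7)
(-10*n(-3, 6))*(-30*2) = (-10*(-⅐*6 - ⅐*(-3)))*(-30*2) = (-10*(-6/7 + 3/7))*(-5*12) = -10*(-3/7)*(-60) = (30/7)*(-60) = -1800/7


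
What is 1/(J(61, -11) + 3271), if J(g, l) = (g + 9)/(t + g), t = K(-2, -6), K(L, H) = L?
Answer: 59/193059 ≈ 0.00030561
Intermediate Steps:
t = -2
J(g, l) = (9 + g)/(-2 + g) (J(g, l) = (g + 9)/(-2 + g) = (9 + g)/(-2 + g))
1/(J(61, -11) + 3271) = 1/((9 + 61)/(-2 + 61) + 3271) = 1/(70/59 + 3271) = 1/(193059/59) = 59/193059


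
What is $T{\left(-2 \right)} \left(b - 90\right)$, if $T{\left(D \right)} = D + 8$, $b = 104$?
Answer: $84$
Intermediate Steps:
$T{\left(D \right)} = 8 + D$
$T{\left(-2 \right)} \left(b - 90\right) = \left(8 - 2\right) \left(104 - 90\right) = 6 \cdot 14 = 84$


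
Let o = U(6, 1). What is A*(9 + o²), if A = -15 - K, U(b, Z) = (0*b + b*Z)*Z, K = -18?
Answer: 135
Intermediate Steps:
U(b, Z) = b*Z² (U(b, Z) = (0 + Z*b)*Z = (Z*b)*Z = b*Z²)
o = 6 (o = 6*1² = 6*1 = 6)
A = 3 (A = -15 - 1*(-18) = -15 + 18 = 3)
A*(9 + o²) = 3*(9 + 6²) = 3*(9 + 36) = 3*45 = 135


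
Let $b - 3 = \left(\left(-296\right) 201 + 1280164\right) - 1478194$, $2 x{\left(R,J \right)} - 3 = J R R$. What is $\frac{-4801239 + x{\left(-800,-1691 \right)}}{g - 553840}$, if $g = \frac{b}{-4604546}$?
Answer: $\frac{2513719450445675}{2550181499117} \approx 985.7$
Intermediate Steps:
$x{\left(R,J \right)} = \frac{3}{2} + \frac{J R^{2}}{2}$ ($x{\left(R,J \right)} = \frac{3}{2} + \frac{J R R}{2} = \frac{3}{2} + \frac{J R^{2}}{2}$)
$b = -257523$ ($b = 3 + \left(\left(\left(-296\right) 201 + 1280164\right) - 1478194\right) = 3 + \left(\left(-59496 + 1280164\right) - 1478194\right) = 3 + \left(1220668 - 1478194\right) = 3 - 257526 = -257523$)
$g = \frac{257523}{4604546}$ ($g = - \frac{257523}{-4604546} = \left(-257523\right) \left(- \frac{1}{4604546}\right) = \frac{257523}{4604546} \approx 0.055928$)
$\frac{-4801239 + x{\left(-800,-1691 \right)}}{g - 553840} = \frac{-4801239 + \left(\frac{3}{2} + \frac{1}{2} \left(-1691\right) \left(-800\right)^{2}\right)}{\frac{257523}{4604546} - 553840} = \frac{-4801239 + \left(\frac{3}{2} + \frac{1}{2} \left(-1691\right) 640000\right)}{- \frac{2550181499117}{4604546}} = \left(-4801239 + \left(\frac{3}{2} - 541120000\right)\right) \left(- \frac{4604546}{2550181499117}\right) = \left(-4801239 - \frac{1082239997}{2}\right) \left(- \frac{4604546}{2550181499117}\right) = \left(- \frac{1091842475}{2}\right) \left(- \frac{4604546}{2550181499117}\right) = \frac{2513719450445675}{2550181499117}$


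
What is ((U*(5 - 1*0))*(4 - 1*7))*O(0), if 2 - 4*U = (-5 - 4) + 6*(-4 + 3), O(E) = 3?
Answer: -765/4 ≈ -191.25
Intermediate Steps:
U = 17/4 (U = 1/2 - ((-5 - 4) + 6*(-4 + 3))/4 = 1/2 - (-9 + 6*(-1))/4 = 1/2 - (-9 - 6)/4 = 1/2 - 1/4*(-15) = 1/2 + 15/4 = 17/4 ≈ 4.2500)
((U*(5 - 1*0))*(4 - 1*7))*O(0) = ((17*(5 - 1*0)/4)*(4 - 1*7))*3 = ((17*(5 + 0)/4)*(4 - 7))*3 = (((17/4)*5)*(-3))*3 = ((85/4)*(-3))*3 = -255/4*3 = -765/4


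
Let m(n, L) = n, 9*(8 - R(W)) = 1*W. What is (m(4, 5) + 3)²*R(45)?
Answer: 147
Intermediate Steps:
R(W) = 8 - W/9
(m(4, 5) + 3)²*R(45) = (4 + 3)²*(8 - ⅑*45) = 7²*(8 - 5) = 49*3 = 147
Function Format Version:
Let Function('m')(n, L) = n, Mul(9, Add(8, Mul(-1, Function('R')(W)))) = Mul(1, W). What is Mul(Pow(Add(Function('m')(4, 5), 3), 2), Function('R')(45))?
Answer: 147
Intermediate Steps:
Function('R')(W) = Add(8, Mul(Rational(-1, 9), W)) (Function('R')(W) = Add(8, Mul(Rational(-1, 9), Mul(1, W))) = Add(8, Mul(Rational(-1, 9), W)))
Mul(Pow(Add(Function('m')(4, 5), 3), 2), Function('R')(45)) = Mul(Pow(Add(4, 3), 2), Add(8, Mul(Rational(-1, 9), 45))) = Mul(Pow(7, 2), Add(8, -5)) = Mul(49, 3) = 147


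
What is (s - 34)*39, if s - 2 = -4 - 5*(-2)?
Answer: -1014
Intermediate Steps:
s = 8 (s = 2 + (-4 - 5*(-2)) = 2 + (-4 + 10) = 2 + 6 = 8)
(s - 34)*39 = (8 - 34)*39 = -26*39 = -1014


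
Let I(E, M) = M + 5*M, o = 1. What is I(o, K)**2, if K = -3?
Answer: 324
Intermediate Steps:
I(E, M) = 6*M
I(o, K)**2 = (6*(-3))**2 = (-18)**2 = 324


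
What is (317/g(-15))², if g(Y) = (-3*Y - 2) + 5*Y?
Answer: 100489/1024 ≈ 98.134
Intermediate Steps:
g(Y) = -2 + 2*Y (g(Y) = (-2 - 3*Y) + 5*Y = -2 + 2*Y)
(317/g(-15))² = (317/(-2 + 2*(-15)))² = (317/(-2 - 30))² = (317/(-32))² = (317*(-1/32))² = (-317/32)² = 100489/1024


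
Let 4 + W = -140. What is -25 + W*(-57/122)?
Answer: 2579/61 ≈ 42.279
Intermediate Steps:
W = -144 (W = -4 - 140 = -144)
-25 + W*(-57/122) = -25 - (-8208)/122 = -25 - 144*(-57/122) = -25 + 4104/61 = 2579/61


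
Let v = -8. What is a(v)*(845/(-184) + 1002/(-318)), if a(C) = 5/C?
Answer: 377565/78016 ≈ 4.8396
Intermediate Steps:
a(v)*(845/(-184) + 1002/(-318)) = (5/(-8))*(845/(-184) + 1002/(-318)) = (5*(-⅛))*(845*(-1/184) + 1002*(-1/318)) = -5*(-845/184 - 167/53)/8 = -5/8*(-75513/9752) = 377565/78016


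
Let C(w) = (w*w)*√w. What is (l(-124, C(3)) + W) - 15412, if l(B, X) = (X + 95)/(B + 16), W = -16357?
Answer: -3431147/108 - √3/12 ≈ -31770.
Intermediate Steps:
C(w) = w^(5/2) (C(w) = w²*√w = w^(5/2))
l(B, X) = (95 + X)/(16 + B)
(l(-124, C(3)) + W) - 15412 = ((95 + 3^(5/2))/(16 - 124) - 16357) - 15412 = ((95 + 9*√3)/(-108) - 16357) - 15412 = (-(95 + 9*√3)/108 - 16357) - 15412 = ((-95/108 - √3/12) - 16357) - 15412 = (-1766651/108 - √3/12) - 15412 = -3431147/108 - √3/12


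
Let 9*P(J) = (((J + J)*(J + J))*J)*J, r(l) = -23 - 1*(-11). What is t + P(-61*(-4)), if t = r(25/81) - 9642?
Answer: 14178054298/9 ≈ 1.5753e+9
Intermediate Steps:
r(l) = -12 (r(l) = -23 + 11 = -12)
P(J) = 4*J⁴/9 (P(J) = ((((J + J)*(J + J))*J)*J)/9 = ((((2*J)*(2*J))*J)*J)/9 = (((4*J²)*J)*J)/9 = ((4*J³)*J)/9 = (4*J⁴)/9 = 4*J⁴/9)
t = -9654 (t = -12 - 9642 = -9654)
t + P(-61*(-4)) = -9654 + 4*(-61*(-4))⁴/9 = -9654 + (4/9)*244⁴ = -9654 + (4/9)*3544535296 = -9654 + 14178141184/9 = 14178054298/9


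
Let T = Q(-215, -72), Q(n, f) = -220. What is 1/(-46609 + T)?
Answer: -1/46829 ≈ -2.1354e-5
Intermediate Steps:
T = -220
1/(-46609 + T) = 1/(-46609 - 220) = 1/(-46829) = -1/46829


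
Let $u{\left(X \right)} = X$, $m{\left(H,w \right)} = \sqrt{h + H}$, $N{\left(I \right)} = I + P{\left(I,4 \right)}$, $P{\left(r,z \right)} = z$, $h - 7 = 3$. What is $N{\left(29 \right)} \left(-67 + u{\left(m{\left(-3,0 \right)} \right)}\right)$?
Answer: $-2211 + 33 \sqrt{7} \approx -2123.7$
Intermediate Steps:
$h = 10$ ($h = 7 + 3 = 10$)
$N{\left(I \right)} = 4 + I$ ($N{\left(I \right)} = I + 4 = 4 + I$)
$m{\left(H,w \right)} = \sqrt{10 + H}$
$N{\left(29 \right)} \left(-67 + u{\left(m{\left(-3,0 \right)} \right)}\right) = \left(4 + 29\right) \left(-67 + \sqrt{10 - 3}\right) = 33 \left(-67 + \sqrt{7}\right) = -2211 + 33 \sqrt{7}$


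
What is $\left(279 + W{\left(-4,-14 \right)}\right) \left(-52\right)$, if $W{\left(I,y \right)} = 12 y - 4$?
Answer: $-5564$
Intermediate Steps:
$W{\left(I,y \right)} = -4 + 12 y$
$\left(279 + W{\left(-4,-14 \right)}\right) \left(-52\right) = \left(279 + \left(-4 + 12 \left(-14\right)\right)\right) \left(-52\right) = \left(279 - 172\right) \left(-52\right) = 107 \left(-52\right) = -5564$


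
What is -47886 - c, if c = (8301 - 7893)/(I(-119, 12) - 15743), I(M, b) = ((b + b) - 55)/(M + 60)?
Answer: -7412796674/154801 ≈ -47886.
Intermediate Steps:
I(M, b) = (-55 + 2*b)/(60 + M) (I(M, b) = (2*b - 55)/(60 + M) = (-55 + 2*b)/(60 + M))
c = -4012/154801 (c = (8301 - 7893)/((-55 + 2*12)/(60 - 119) - 15743) = 408/((-55 + 24)/(-59) - 15743) = 408/(-1/59*(-31) - 15743) = 408/(31/59 - 15743) = 408/(-928806/59) = 408*(-59/928806) = -4012/154801 ≈ -0.025917)
-47886 - c = -47886 - 1*(-4012/154801) = -47886 + 4012/154801 = -7412796674/154801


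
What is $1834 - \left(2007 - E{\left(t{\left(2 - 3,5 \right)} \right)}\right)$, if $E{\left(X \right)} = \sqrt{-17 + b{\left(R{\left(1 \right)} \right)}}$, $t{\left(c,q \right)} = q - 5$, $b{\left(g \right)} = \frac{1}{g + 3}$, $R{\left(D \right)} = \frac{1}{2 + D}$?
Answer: $-173 + \frac{i \sqrt{1670}}{10} \approx -173.0 + 4.0866 i$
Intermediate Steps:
$b{\left(g \right)} = \frac{1}{3 + g}$
$t{\left(c,q \right)} = -5 + q$
$E{\left(X \right)} = \frac{i \sqrt{1670}}{10}$ ($E{\left(X \right)} = \sqrt{-17 + \frac{1}{3 + \frac{1}{2 + 1}}} = \sqrt{-17 + \frac{1}{3 + \frac{1}{3}}} = \sqrt{-17 + \frac{1}{\frac{10}{3}}} = \sqrt{-17 + \frac{3}{10}} = \sqrt{- \frac{167}{10}} = \frac{i \sqrt{1670}}{10}$)
$1834 - \left(2007 - E{\left(t{\left(2 - 3,5 \right)} \right)}\right) = 1834 - \left(2007 - \frac{i \sqrt{1670}}{10}\right) = -173 + \frac{i \sqrt{1670}}{10}$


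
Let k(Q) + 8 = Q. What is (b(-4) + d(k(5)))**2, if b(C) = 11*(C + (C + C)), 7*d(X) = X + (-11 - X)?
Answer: 874225/49 ≈ 17841.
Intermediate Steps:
k(Q) = -8 + Q
d(X) = -11/7 (d(X) = (X + (-11 - X))/7 = (1/7)*(-11) = -11/7)
b(C) = 33*C (b(C) = 11*(C + 2*C) = 11*(3*C) = 33*C)
(b(-4) + d(k(5)))**2 = (33*(-4) - 11/7)**2 = (-132 - 11/7)**2 = (-935/7)**2 = 874225/49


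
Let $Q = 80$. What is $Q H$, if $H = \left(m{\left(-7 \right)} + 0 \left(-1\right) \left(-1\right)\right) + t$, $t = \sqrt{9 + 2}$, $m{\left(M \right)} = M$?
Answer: $-560 + 80 \sqrt{11} \approx -294.67$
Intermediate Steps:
$t = \sqrt{11} \approx 3.3166$
$H = -7 + \sqrt{11}$ ($H = \left(-7 + 0 \left(-1\right) \left(-1\right)\right) + \sqrt{11} = \left(-7 + 0 \left(-1\right)\right) + \sqrt{11} = \left(-7 + 0\right) + \sqrt{11} = -7 + \sqrt{11} \approx -3.6834$)
$Q H = 80 \left(-7 + \sqrt{11}\right) = -560 + 80 \sqrt{11}$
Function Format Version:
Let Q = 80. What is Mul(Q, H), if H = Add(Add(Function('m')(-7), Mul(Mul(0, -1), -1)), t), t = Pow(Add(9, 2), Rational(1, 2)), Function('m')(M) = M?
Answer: Add(-560, Mul(80, Pow(11, Rational(1, 2)))) ≈ -294.67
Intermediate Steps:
t = Pow(11, Rational(1, 2)) ≈ 3.3166
H = Add(-7, Pow(11, Rational(1, 2))) (H = Add(Add(-7, Mul(Mul(0, -1), -1)), Pow(11, Rational(1, 2))) = Add(Add(-7, Mul(0, -1)), Pow(11, Rational(1, 2))) = Add(Add(-7, 0), Pow(11, Rational(1, 2))) = Add(-7, Pow(11, Rational(1, 2))) ≈ -3.6834)
Mul(Q, H) = Mul(80, Add(-7, Pow(11, Rational(1, 2)))) = Add(-560, Mul(80, Pow(11, Rational(1, 2))))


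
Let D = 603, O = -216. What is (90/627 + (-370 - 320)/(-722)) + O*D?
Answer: -517210443/3971 ≈ -1.3025e+5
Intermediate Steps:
(90/627 + (-370 - 320)/(-722)) + O*D = (90/627 + (-370 - 320)/(-722)) - 216*603 = (90*(1/627) - 690*(-1/722)) - 130248 = (30/209 + 345/361) - 130248 = 4365/3971 - 130248 = -517210443/3971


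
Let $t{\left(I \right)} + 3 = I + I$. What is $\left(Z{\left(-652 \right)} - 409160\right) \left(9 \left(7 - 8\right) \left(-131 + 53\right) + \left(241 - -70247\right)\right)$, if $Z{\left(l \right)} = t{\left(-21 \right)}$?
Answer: $-29131303950$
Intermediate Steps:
$t{\left(I \right)} = -3 + 2 I$ ($t{\left(I \right)} = -3 + \left(I + I\right) = -3 + 2 I$)
$Z{\left(l \right)} = -45$ ($Z{\left(l \right)} = -3 + 2 \left(-21\right) = -3 - 42 = -45$)
$\left(Z{\left(-652 \right)} - 409160\right) \left(9 \left(7 - 8\right) \left(-131 + 53\right) + \left(241 - -70247\right)\right) = \left(-45 - 409160\right) \left(9 \left(7 - 8\right) \left(-131 + 53\right) + \left(241 - -70247\right)\right) = - 409205 \left(9 \left(-1\right) \left(-78\right) + \left(241 + 70247\right)\right) = - 409205 \left(\left(-9\right) \left(-78\right) + 70488\right) = - 409205 \left(702 + 70488\right) = \left(-409205\right) 71190 = -29131303950$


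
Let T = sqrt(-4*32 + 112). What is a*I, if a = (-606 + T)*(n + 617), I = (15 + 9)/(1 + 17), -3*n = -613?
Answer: -1990912/3 + 39424*I/9 ≈ -6.6364e+5 + 4380.4*I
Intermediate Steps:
n = 613/3 (n = -1/3*(-613) = 613/3 ≈ 204.33)
T = 4*I (T = sqrt(-128 + 112) = sqrt(-16) = 4*I ≈ 4.0*I)
I = 4/3 (I = 24/18 = 24*(1/18) = 4/3 ≈ 1.3333)
a = -497728 + 9856*I/3 (a = (-606 + 4*I)*(613/3 + 617) = (-606 + 4*I)*(2464/3) = -497728 + 9856*I/3 ≈ -4.9773e+5 + 3285.3*I)
a*I = (-497728 + 9856*I/3)*(4/3) = -1990912/3 + 39424*I/9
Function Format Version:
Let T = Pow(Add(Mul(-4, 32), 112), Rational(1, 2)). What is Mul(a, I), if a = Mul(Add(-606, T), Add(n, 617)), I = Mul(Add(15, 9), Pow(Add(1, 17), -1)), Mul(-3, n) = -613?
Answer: Add(Rational(-1990912, 3), Mul(Rational(39424, 9), I)) ≈ Add(-6.6364e+5, Mul(4380.4, I))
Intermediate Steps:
n = Rational(613, 3) (n = Mul(Rational(-1, 3), -613) = Rational(613, 3) ≈ 204.33)
T = Mul(4, I) (T = Pow(Add(-128, 112), Rational(1, 2)) = Pow(-16, Rational(1, 2)) = Mul(4, I) ≈ Mul(4.0000, I))
I = Rational(4, 3) (I = Mul(24, Pow(18, -1)) = Mul(24, Rational(1, 18)) = Rational(4, 3) ≈ 1.3333)
a = Add(-497728, Mul(Rational(9856, 3), I)) (a = Mul(Add(-606, Mul(4, I)), Add(Rational(613, 3), 617)) = Mul(Add(-606, Mul(4, I)), Rational(2464, 3)) = Add(-497728, Mul(Rational(9856, 3), I)) ≈ Add(-4.9773e+5, Mul(3285.3, I)))
Mul(a, I) = Mul(Add(-497728, Mul(Rational(9856, 3), I)), Rational(4, 3)) = Add(Rational(-1990912, 3), Mul(Rational(39424, 9), I))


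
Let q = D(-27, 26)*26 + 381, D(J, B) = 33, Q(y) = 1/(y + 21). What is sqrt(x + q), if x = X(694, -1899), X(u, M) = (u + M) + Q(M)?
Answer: sqrt(119912178)/1878 ≈ 5.8309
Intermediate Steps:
Q(y) = 1/(21 + y)
X(u, M) = M + u + 1/(21 + M) (X(u, M) = (u + M) + 1/(21 + M) = (M + u) + 1/(21 + M) = M + u + 1/(21 + M))
q = 1239 (q = 33*26 + 381 = 858 + 381 = 1239)
x = -2262991/1878 (x = (1 + (21 - 1899)*(-1899 + 694))/(21 - 1899) = (1 - 1878*(-1205))/(-1878) = -(1 + 2262990)/1878 = -1/1878*2262991 = -2262991/1878 ≈ -1205.0)
sqrt(x + q) = sqrt(-2262991/1878 + 1239) = sqrt(63851/1878) = sqrt(119912178)/1878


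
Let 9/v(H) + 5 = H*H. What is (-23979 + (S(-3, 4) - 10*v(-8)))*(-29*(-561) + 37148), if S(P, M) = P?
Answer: -75586550676/59 ≈ -1.2811e+9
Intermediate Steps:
v(H) = 9/(-5 + H²) (v(H) = 9/(-5 + H*H) = 9/(-5 + H²))
(-23979 + (S(-3, 4) - 10*v(-8)))*(-29*(-561) + 37148) = (-23979 + (-3 - 90/(-5 + (-8)²)))*(-29*(-561) + 37148) = (-23979 + (-3 - 90/(-5 + 64)))*(16269 + 37148) = (-23979 + (-3 - 90/59))*53417 = (-23979 - 267/59)*53417 = -1415028/59*53417 = -75586550676/59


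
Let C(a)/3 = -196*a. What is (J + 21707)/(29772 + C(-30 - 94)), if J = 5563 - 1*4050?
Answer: 45/199 ≈ 0.22613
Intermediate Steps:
J = 1513 (J = 5563 - 4050 = 1513)
C(a) = -588*a (C(a) = 3*(-196*a) = -588*a)
(J + 21707)/(29772 + C(-30 - 94)) = (1513 + 21707)/(29772 - 588*(-30 - 94)) = 23220/(29772 - 588*(-124)) = 23220/(29772 + 72912) = 23220/102684 = 23220*(1/102684) = 45/199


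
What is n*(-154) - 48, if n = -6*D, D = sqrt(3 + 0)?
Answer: -48 + 924*sqrt(3) ≈ 1552.4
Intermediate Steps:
D = sqrt(3) ≈ 1.7320
n = -6*sqrt(3) ≈ -10.392
n*(-154) - 48 = -6*sqrt(3)*(-154) - 48 = 924*sqrt(3) - 48 = -48 + 924*sqrt(3)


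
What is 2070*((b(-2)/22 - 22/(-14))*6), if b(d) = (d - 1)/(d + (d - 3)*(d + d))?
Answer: 1495575/77 ≈ 19423.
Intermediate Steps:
b(d) = (-1 + d)/(d + 2*d*(-3 + d)) (b(d) = (-1 + d)/(d + (-3 + d)*(2*d)) = (-1 + d)/(d + 2*d*(-3 + d)))
2070*((b(-2)/22 - 22/(-14))*6) = 2070*((((-1 - 2)/((-2)*(-5 + 2*(-2))))/22 - 22/(-14))*6) = 2070*((-½*(-3)/(-5 - 4)*(1/22) - 22*(-1/14))*6) = 2070*((-½*(-3)/(-9)*(1/22) + 11/7)*6) = 2070*((-½*(-⅑)*(-3)*(1/22) + 11/7)*6) = 2070*((-⅙*1/22 + 11/7)*6) = 2070*((-1/132 + 11/7)*6) = 2070*((1445/924)*6) = 2070*(1445/154) = 1495575/77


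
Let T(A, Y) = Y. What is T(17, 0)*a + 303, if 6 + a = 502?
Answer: 303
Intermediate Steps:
a = 496 (a = -6 + 502 = 496)
T(17, 0)*a + 303 = 0*496 + 303 = 0 + 303 = 303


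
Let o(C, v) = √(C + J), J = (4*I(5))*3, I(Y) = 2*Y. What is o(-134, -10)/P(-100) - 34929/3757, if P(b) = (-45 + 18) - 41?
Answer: -34929/3757 - I*√14/68 ≈ -9.297 - 0.055024*I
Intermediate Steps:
P(b) = -68 (P(b) = -27 - 41 = -68)
J = 120 (J = (4*(2*5))*3 = (4*10)*3 = 40*3 = 120)
o(C, v) = √(120 + C) (o(C, v) = √(C + 120) = √(120 + C))
o(-134, -10)/P(-100) - 34929/3757 = √(120 - 134)/(-68) - 34929/3757 = √(-14)*(-1/68) - 34929*1/3757 = (I*√14)*(-1/68) - 34929/3757 = -I*√14/68 - 34929/3757 = -34929/3757 - I*√14/68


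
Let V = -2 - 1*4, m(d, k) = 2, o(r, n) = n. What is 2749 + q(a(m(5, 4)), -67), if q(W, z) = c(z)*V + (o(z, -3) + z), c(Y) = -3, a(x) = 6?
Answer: 2697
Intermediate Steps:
V = -6 (V = -2 - 4 = -6)
q(W, z) = 15 + z (q(W, z) = -3*(-6) + (-3 + z) = 18 + (-3 + z) = 15 + z)
2749 + q(a(m(5, 4)), -67) = 2749 + (15 - 67) = 2749 - 52 = 2697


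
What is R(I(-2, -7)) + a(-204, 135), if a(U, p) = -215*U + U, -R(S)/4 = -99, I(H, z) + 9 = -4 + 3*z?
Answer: 44052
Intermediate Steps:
I(H, z) = -13 + 3*z (I(H, z) = -9 + (-4 + 3*z) = -13 + 3*z)
R(S) = 396 (R(S) = -4*(-99) = 396)
a(U, p) = -214*U
R(I(-2, -7)) + a(-204, 135) = 396 - 214*(-204) = 396 + 43656 = 44052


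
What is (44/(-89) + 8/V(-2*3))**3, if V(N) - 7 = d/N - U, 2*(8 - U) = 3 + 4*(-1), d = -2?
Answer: -96071912000/241804367 ≈ -397.31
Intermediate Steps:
U = 17/2 (U = 8 - (3 + 4*(-1))/2 = 8 - (3 - 4)/2 = 8 - 1/2*(-1) = 8 + 1/2 = 17/2 ≈ 8.5000)
V(N) = -3/2 - 2/N (V(N) = 7 + (-2/N - 1*17/2) = 7 + (-2/N - 17/2) = 7 + (-17/2 - 2/N) = -3/2 - 2/N)
(44/(-89) + 8/V(-2*3))**3 = (44/(-89) + 8/(-3/2 - 2/((-2*3))))**3 = (44*(-1/89) + 8/(-3/2 - 2/(-6)))**3 = (-44/89 + 8/(-3/2 - 2*(-1/6)))**3 = (-44/89 + 8/(-3/2 + 1/3))**3 = (-44/89 + 8/(-7/6))**3 = (-44/89 + 8*(-6/7))**3 = (-44/89 - 48/7)**3 = (-4580/623)**3 = -96071912000/241804367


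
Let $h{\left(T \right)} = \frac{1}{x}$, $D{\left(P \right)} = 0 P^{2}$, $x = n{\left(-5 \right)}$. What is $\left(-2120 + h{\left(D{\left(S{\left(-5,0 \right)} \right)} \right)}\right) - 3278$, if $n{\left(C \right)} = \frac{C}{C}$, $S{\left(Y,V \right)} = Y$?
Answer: $-5397$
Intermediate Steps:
$n{\left(C \right)} = 1$
$x = 1$
$D{\left(P \right)} = 0$
$h{\left(T \right)} = 1$ ($h{\left(T \right)} = 1^{-1} = 1$)
$\left(-2120 + h{\left(D{\left(S{\left(-5,0 \right)} \right)} \right)}\right) - 3278 = \left(-2120 + 1\right) - 3278 = -2119 - 3278 = -5397$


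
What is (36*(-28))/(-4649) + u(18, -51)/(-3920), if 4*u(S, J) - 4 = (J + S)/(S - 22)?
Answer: 1285591/5950720 ≈ 0.21604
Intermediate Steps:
u(S, J) = 1 + (J + S)/(4*(-22 + S)) (u(S, J) = 1 + ((J + S)/(S - 22))/4 = 1 + ((J + S)/(-22 + S))/4 = 1 + (J + S)/(4*(-22 + S)))
(36*(-28))/(-4649) + u(18, -51)/(-3920) = (36*(-28))/(-4649) + ((-88 - 51 + 5*18)/(4*(-22 + 18)))/(-3920) = -1008*(-1/4649) + ((¼)*(-88 - 51 + 90)/(-4))*(-1/3920) = 1008/4649 + ((¼)*(-¼)*(-49))*(-1/3920) = 1008/4649 + (49/16)*(-1/3920) = 1008/4649 - 1/1280 = 1285591/5950720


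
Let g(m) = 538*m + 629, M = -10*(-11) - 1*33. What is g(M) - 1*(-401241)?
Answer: 443296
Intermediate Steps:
M = 77 (M = 110 - 33 = 77)
g(m) = 629 + 538*m
g(M) - 1*(-401241) = (629 + 538*77) - 1*(-401241) = (629 + 41426) + 401241 = 42055 + 401241 = 443296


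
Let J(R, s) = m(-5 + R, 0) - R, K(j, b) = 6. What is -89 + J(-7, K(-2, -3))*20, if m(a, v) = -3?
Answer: -9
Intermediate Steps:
J(R, s) = -3 - R
-89 + J(-7, K(-2, -3))*20 = -89 + (-3 - 1*(-7))*20 = -89 + (-3 + 7)*20 = -89 + 4*20 = -89 + 80 = -9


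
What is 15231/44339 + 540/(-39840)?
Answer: 9714333/29441096 ≈ 0.32996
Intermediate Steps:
15231/44339 + 540/(-39840) = 15231*(1/44339) + 540*(-1/39840) = 15231/44339 - 9/664 = 9714333/29441096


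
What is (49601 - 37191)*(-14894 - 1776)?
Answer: -206874700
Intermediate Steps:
(49601 - 37191)*(-14894 - 1776) = 12410*(-16670) = -206874700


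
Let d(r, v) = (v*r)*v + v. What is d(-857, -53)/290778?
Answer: -1203683/145389 ≈ -8.2791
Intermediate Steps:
d(r, v) = v + r*v² (d(r, v) = (r*v)*v + v = r*v² + v = v + r*v²)
d(-857, -53)/290778 = -53*(1 - 857*(-53))/290778 = -53*(1 + 45421)*(1/290778) = -53*45422*(1/290778) = -2407366*1/290778 = -1203683/145389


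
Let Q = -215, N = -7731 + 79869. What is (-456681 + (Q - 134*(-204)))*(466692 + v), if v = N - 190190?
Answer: -149761798400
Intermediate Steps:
N = 72138
v = -118052 (v = 72138 - 190190 = -118052)
(-456681 + (Q - 134*(-204)))*(466692 + v) = (-456681 + (-215 - 134*(-204)))*(466692 - 118052) = (-456681 + (-215 + 27336))*348640 = (-456681 + 27121)*348640 = -429560*348640 = -149761798400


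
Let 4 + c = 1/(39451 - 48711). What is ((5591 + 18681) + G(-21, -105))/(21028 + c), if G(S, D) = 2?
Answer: 224777240/194682239 ≈ 1.1546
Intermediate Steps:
c = -37041/9260 (c = -4 + 1/(39451 - 48711) = -4 + 1/(-9260) = -4 - 1/9260 = -37041/9260 ≈ -4.0001)
((5591 + 18681) + G(-21, -105))/(21028 + c) = ((5591 + 18681) + 2)/(21028 - 37041/9260) = (24272 + 2)/(194682239/9260) = 24274*(9260/194682239) = 224777240/194682239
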